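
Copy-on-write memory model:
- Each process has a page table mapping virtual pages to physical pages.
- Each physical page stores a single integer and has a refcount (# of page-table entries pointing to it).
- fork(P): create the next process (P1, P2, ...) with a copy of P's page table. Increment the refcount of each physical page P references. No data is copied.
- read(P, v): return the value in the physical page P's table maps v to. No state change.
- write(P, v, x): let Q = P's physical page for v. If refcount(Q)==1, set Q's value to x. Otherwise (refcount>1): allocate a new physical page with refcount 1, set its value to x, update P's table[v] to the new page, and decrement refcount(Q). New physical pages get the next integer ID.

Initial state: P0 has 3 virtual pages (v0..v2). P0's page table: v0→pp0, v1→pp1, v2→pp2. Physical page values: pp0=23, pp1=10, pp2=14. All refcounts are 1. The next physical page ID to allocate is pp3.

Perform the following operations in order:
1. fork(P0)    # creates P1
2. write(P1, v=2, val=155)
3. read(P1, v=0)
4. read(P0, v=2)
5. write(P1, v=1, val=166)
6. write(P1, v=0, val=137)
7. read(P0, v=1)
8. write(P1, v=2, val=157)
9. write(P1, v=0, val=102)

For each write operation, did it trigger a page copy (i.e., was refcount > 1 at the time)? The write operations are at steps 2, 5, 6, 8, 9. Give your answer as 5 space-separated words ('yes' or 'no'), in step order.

Op 1: fork(P0) -> P1. 3 ppages; refcounts: pp0:2 pp1:2 pp2:2
Op 2: write(P1, v2, 155). refcount(pp2)=2>1 -> COPY to pp3. 4 ppages; refcounts: pp0:2 pp1:2 pp2:1 pp3:1
Op 3: read(P1, v0) -> 23. No state change.
Op 4: read(P0, v2) -> 14. No state change.
Op 5: write(P1, v1, 166). refcount(pp1)=2>1 -> COPY to pp4. 5 ppages; refcounts: pp0:2 pp1:1 pp2:1 pp3:1 pp4:1
Op 6: write(P1, v0, 137). refcount(pp0)=2>1 -> COPY to pp5. 6 ppages; refcounts: pp0:1 pp1:1 pp2:1 pp3:1 pp4:1 pp5:1
Op 7: read(P0, v1) -> 10. No state change.
Op 8: write(P1, v2, 157). refcount(pp3)=1 -> write in place. 6 ppages; refcounts: pp0:1 pp1:1 pp2:1 pp3:1 pp4:1 pp5:1
Op 9: write(P1, v0, 102). refcount(pp5)=1 -> write in place. 6 ppages; refcounts: pp0:1 pp1:1 pp2:1 pp3:1 pp4:1 pp5:1

yes yes yes no no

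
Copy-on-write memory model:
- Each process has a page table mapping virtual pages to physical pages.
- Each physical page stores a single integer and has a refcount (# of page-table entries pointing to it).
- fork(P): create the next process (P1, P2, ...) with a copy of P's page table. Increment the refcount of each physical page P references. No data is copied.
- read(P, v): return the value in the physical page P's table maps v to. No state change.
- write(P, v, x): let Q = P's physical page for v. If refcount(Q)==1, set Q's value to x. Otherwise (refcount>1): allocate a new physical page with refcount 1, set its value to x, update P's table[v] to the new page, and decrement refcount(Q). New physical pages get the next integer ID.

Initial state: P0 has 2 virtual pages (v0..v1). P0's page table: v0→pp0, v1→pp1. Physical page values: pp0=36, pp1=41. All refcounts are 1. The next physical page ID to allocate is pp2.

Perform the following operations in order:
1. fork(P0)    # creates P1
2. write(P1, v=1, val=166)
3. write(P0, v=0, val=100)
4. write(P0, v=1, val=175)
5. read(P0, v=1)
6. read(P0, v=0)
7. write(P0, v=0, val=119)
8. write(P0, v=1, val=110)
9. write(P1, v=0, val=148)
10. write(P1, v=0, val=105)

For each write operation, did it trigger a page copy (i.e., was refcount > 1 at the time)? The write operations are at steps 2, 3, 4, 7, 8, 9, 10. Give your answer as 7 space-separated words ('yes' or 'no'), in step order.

Op 1: fork(P0) -> P1. 2 ppages; refcounts: pp0:2 pp1:2
Op 2: write(P1, v1, 166). refcount(pp1)=2>1 -> COPY to pp2. 3 ppages; refcounts: pp0:2 pp1:1 pp2:1
Op 3: write(P0, v0, 100). refcount(pp0)=2>1 -> COPY to pp3. 4 ppages; refcounts: pp0:1 pp1:1 pp2:1 pp3:1
Op 4: write(P0, v1, 175). refcount(pp1)=1 -> write in place. 4 ppages; refcounts: pp0:1 pp1:1 pp2:1 pp3:1
Op 5: read(P0, v1) -> 175. No state change.
Op 6: read(P0, v0) -> 100. No state change.
Op 7: write(P0, v0, 119). refcount(pp3)=1 -> write in place. 4 ppages; refcounts: pp0:1 pp1:1 pp2:1 pp3:1
Op 8: write(P0, v1, 110). refcount(pp1)=1 -> write in place. 4 ppages; refcounts: pp0:1 pp1:1 pp2:1 pp3:1
Op 9: write(P1, v0, 148). refcount(pp0)=1 -> write in place. 4 ppages; refcounts: pp0:1 pp1:1 pp2:1 pp3:1
Op 10: write(P1, v0, 105). refcount(pp0)=1 -> write in place. 4 ppages; refcounts: pp0:1 pp1:1 pp2:1 pp3:1

yes yes no no no no no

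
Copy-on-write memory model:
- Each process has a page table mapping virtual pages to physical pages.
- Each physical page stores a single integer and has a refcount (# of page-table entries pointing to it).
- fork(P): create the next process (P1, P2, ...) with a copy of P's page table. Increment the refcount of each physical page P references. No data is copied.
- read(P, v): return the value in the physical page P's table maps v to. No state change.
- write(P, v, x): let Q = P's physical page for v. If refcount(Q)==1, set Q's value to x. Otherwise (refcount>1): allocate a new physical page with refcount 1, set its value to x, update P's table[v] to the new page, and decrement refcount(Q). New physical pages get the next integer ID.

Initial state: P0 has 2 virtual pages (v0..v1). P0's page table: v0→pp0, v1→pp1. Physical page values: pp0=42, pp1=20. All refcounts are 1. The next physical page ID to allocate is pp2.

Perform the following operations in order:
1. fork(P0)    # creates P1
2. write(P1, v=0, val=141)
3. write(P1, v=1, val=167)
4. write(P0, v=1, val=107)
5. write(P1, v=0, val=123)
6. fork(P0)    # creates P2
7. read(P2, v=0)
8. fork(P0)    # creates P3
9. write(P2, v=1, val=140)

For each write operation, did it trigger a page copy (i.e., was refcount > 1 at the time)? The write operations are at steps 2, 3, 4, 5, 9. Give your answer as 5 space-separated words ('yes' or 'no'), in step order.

Op 1: fork(P0) -> P1. 2 ppages; refcounts: pp0:2 pp1:2
Op 2: write(P1, v0, 141). refcount(pp0)=2>1 -> COPY to pp2. 3 ppages; refcounts: pp0:1 pp1:2 pp2:1
Op 3: write(P1, v1, 167). refcount(pp1)=2>1 -> COPY to pp3. 4 ppages; refcounts: pp0:1 pp1:1 pp2:1 pp3:1
Op 4: write(P0, v1, 107). refcount(pp1)=1 -> write in place. 4 ppages; refcounts: pp0:1 pp1:1 pp2:1 pp3:1
Op 5: write(P1, v0, 123). refcount(pp2)=1 -> write in place. 4 ppages; refcounts: pp0:1 pp1:1 pp2:1 pp3:1
Op 6: fork(P0) -> P2. 4 ppages; refcounts: pp0:2 pp1:2 pp2:1 pp3:1
Op 7: read(P2, v0) -> 42. No state change.
Op 8: fork(P0) -> P3. 4 ppages; refcounts: pp0:3 pp1:3 pp2:1 pp3:1
Op 9: write(P2, v1, 140). refcount(pp1)=3>1 -> COPY to pp4. 5 ppages; refcounts: pp0:3 pp1:2 pp2:1 pp3:1 pp4:1

yes yes no no yes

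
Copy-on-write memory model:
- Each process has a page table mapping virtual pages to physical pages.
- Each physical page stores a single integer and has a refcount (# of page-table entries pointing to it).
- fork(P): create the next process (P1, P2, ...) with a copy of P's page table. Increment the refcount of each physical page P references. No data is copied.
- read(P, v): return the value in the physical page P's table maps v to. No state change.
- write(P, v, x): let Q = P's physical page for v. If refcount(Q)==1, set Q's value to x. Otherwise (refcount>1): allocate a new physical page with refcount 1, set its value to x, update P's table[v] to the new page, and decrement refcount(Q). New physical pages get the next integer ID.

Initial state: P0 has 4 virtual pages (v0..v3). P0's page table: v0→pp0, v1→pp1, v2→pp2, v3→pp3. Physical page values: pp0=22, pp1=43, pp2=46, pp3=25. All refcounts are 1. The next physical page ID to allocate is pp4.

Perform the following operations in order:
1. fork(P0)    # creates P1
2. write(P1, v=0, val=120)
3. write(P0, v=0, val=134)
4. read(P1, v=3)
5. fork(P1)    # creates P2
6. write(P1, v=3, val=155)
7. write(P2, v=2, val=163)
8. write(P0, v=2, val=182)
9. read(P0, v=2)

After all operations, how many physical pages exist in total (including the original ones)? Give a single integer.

Op 1: fork(P0) -> P1. 4 ppages; refcounts: pp0:2 pp1:2 pp2:2 pp3:2
Op 2: write(P1, v0, 120). refcount(pp0)=2>1 -> COPY to pp4. 5 ppages; refcounts: pp0:1 pp1:2 pp2:2 pp3:2 pp4:1
Op 3: write(P0, v0, 134). refcount(pp0)=1 -> write in place. 5 ppages; refcounts: pp0:1 pp1:2 pp2:2 pp3:2 pp4:1
Op 4: read(P1, v3) -> 25. No state change.
Op 5: fork(P1) -> P2. 5 ppages; refcounts: pp0:1 pp1:3 pp2:3 pp3:3 pp4:2
Op 6: write(P1, v3, 155). refcount(pp3)=3>1 -> COPY to pp5. 6 ppages; refcounts: pp0:1 pp1:3 pp2:3 pp3:2 pp4:2 pp5:1
Op 7: write(P2, v2, 163). refcount(pp2)=3>1 -> COPY to pp6. 7 ppages; refcounts: pp0:1 pp1:3 pp2:2 pp3:2 pp4:2 pp5:1 pp6:1
Op 8: write(P0, v2, 182). refcount(pp2)=2>1 -> COPY to pp7. 8 ppages; refcounts: pp0:1 pp1:3 pp2:1 pp3:2 pp4:2 pp5:1 pp6:1 pp7:1
Op 9: read(P0, v2) -> 182. No state change.

Answer: 8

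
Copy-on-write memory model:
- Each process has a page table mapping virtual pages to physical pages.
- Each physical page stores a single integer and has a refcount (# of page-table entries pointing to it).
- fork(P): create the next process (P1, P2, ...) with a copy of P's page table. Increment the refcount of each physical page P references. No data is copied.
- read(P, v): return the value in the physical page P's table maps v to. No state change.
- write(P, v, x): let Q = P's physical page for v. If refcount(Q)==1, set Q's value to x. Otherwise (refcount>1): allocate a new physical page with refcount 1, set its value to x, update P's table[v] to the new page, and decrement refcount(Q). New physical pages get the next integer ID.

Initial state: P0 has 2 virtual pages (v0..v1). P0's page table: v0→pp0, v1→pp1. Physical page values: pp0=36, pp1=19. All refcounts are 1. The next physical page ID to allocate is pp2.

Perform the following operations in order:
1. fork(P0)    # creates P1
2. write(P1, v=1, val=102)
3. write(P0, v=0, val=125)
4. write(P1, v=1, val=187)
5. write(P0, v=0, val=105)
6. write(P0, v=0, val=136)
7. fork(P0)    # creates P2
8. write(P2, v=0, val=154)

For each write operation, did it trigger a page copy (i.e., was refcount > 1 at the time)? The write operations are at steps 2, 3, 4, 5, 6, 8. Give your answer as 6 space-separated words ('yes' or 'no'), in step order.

Op 1: fork(P0) -> P1. 2 ppages; refcounts: pp0:2 pp1:2
Op 2: write(P1, v1, 102). refcount(pp1)=2>1 -> COPY to pp2. 3 ppages; refcounts: pp0:2 pp1:1 pp2:1
Op 3: write(P0, v0, 125). refcount(pp0)=2>1 -> COPY to pp3. 4 ppages; refcounts: pp0:1 pp1:1 pp2:1 pp3:1
Op 4: write(P1, v1, 187). refcount(pp2)=1 -> write in place. 4 ppages; refcounts: pp0:1 pp1:1 pp2:1 pp3:1
Op 5: write(P0, v0, 105). refcount(pp3)=1 -> write in place. 4 ppages; refcounts: pp0:1 pp1:1 pp2:1 pp3:1
Op 6: write(P0, v0, 136). refcount(pp3)=1 -> write in place. 4 ppages; refcounts: pp0:1 pp1:1 pp2:1 pp3:1
Op 7: fork(P0) -> P2. 4 ppages; refcounts: pp0:1 pp1:2 pp2:1 pp3:2
Op 8: write(P2, v0, 154). refcount(pp3)=2>1 -> COPY to pp4. 5 ppages; refcounts: pp0:1 pp1:2 pp2:1 pp3:1 pp4:1

yes yes no no no yes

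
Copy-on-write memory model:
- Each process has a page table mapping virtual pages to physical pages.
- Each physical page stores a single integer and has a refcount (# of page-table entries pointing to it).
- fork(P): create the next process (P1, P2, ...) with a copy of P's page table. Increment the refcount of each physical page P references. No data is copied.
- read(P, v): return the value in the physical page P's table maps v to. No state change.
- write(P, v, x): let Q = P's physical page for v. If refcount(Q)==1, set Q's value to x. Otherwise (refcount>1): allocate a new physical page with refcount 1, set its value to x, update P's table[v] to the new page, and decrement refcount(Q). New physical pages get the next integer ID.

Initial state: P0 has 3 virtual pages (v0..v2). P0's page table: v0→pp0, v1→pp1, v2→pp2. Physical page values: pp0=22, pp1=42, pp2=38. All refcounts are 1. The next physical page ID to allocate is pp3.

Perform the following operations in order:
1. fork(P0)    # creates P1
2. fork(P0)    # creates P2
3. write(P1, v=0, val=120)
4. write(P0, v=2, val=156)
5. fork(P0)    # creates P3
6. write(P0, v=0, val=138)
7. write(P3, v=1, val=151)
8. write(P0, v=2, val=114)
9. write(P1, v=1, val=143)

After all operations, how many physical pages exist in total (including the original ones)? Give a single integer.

Answer: 9

Derivation:
Op 1: fork(P0) -> P1. 3 ppages; refcounts: pp0:2 pp1:2 pp2:2
Op 2: fork(P0) -> P2. 3 ppages; refcounts: pp0:3 pp1:3 pp2:3
Op 3: write(P1, v0, 120). refcount(pp0)=3>1 -> COPY to pp3. 4 ppages; refcounts: pp0:2 pp1:3 pp2:3 pp3:1
Op 4: write(P0, v2, 156). refcount(pp2)=3>1 -> COPY to pp4. 5 ppages; refcounts: pp0:2 pp1:3 pp2:2 pp3:1 pp4:1
Op 5: fork(P0) -> P3. 5 ppages; refcounts: pp0:3 pp1:4 pp2:2 pp3:1 pp4:2
Op 6: write(P0, v0, 138). refcount(pp0)=3>1 -> COPY to pp5. 6 ppages; refcounts: pp0:2 pp1:4 pp2:2 pp3:1 pp4:2 pp5:1
Op 7: write(P3, v1, 151). refcount(pp1)=4>1 -> COPY to pp6. 7 ppages; refcounts: pp0:2 pp1:3 pp2:2 pp3:1 pp4:2 pp5:1 pp6:1
Op 8: write(P0, v2, 114). refcount(pp4)=2>1 -> COPY to pp7. 8 ppages; refcounts: pp0:2 pp1:3 pp2:2 pp3:1 pp4:1 pp5:1 pp6:1 pp7:1
Op 9: write(P1, v1, 143). refcount(pp1)=3>1 -> COPY to pp8. 9 ppages; refcounts: pp0:2 pp1:2 pp2:2 pp3:1 pp4:1 pp5:1 pp6:1 pp7:1 pp8:1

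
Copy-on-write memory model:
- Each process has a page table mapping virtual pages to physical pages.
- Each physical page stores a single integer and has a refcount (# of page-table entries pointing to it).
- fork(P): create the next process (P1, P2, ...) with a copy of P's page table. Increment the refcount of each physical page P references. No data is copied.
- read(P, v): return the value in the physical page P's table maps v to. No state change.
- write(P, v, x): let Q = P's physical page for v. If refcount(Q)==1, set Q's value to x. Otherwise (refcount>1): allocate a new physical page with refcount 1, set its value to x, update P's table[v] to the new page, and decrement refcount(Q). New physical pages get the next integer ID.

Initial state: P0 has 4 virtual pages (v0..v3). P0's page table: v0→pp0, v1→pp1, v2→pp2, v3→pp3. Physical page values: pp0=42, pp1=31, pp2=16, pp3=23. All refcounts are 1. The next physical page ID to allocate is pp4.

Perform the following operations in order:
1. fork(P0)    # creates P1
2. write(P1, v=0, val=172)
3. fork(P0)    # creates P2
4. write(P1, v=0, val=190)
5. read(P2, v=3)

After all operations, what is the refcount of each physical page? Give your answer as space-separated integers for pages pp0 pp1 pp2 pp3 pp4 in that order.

Op 1: fork(P0) -> P1. 4 ppages; refcounts: pp0:2 pp1:2 pp2:2 pp3:2
Op 2: write(P1, v0, 172). refcount(pp0)=2>1 -> COPY to pp4. 5 ppages; refcounts: pp0:1 pp1:2 pp2:2 pp3:2 pp4:1
Op 3: fork(P0) -> P2. 5 ppages; refcounts: pp0:2 pp1:3 pp2:3 pp3:3 pp4:1
Op 4: write(P1, v0, 190). refcount(pp4)=1 -> write in place. 5 ppages; refcounts: pp0:2 pp1:3 pp2:3 pp3:3 pp4:1
Op 5: read(P2, v3) -> 23. No state change.

Answer: 2 3 3 3 1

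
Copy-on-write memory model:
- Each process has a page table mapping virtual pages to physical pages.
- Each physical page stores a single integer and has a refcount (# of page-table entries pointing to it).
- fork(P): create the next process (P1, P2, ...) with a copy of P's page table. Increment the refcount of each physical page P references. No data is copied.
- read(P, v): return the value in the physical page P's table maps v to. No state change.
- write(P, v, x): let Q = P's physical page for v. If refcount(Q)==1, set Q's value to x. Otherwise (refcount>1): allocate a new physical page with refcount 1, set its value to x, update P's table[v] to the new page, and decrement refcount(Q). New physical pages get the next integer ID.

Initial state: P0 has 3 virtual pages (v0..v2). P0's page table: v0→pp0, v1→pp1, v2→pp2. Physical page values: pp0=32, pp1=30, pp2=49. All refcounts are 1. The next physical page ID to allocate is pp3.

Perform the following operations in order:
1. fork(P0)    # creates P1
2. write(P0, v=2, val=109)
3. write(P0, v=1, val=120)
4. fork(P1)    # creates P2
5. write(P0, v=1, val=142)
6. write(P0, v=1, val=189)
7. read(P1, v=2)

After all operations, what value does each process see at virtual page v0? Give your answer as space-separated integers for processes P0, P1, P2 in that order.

Op 1: fork(P0) -> P1. 3 ppages; refcounts: pp0:2 pp1:2 pp2:2
Op 2: write(P0, v2, 109). refcount(pp2)=2>1 -> COPY to pp3. 4 ppages; refcounts: pp0:2 pp1:2 pp2:1 pp3:1
Op 3: write(P0, v1, 120). refcount(pp1)=2>1 -> COPY to pp4. 5 ppages; refcounts: pp0:2 pp1:1 pp2:1 pp3:1 pp4:1
Op 4: fork(P1) -> P2. 5 ppages; refcounts: pp0:3 pp1:2 pp2:2 pp3:1 pp4:1
Op 5: write(P0, v1, 142). refcount(pp4)=1 -> write in place. 5 ppages; refcounts: pp0:3 pp1:2 pp2:2 pp3:1 pp4:1
Op 6: write(P0, v1, 189). refcount(pp4)=1 -> write in place. 5 ppages; refcounts: pp0:3 pp1:2 pp2:2 pp3:1 pp4:1
Op 7: read(P1, v2) -> 49. No state change.
P0: v0 -> pp0 = 32
P1: v0 -> pp0 = 32
P2: v0 -> pp0 = 32

Answer: 32 32 32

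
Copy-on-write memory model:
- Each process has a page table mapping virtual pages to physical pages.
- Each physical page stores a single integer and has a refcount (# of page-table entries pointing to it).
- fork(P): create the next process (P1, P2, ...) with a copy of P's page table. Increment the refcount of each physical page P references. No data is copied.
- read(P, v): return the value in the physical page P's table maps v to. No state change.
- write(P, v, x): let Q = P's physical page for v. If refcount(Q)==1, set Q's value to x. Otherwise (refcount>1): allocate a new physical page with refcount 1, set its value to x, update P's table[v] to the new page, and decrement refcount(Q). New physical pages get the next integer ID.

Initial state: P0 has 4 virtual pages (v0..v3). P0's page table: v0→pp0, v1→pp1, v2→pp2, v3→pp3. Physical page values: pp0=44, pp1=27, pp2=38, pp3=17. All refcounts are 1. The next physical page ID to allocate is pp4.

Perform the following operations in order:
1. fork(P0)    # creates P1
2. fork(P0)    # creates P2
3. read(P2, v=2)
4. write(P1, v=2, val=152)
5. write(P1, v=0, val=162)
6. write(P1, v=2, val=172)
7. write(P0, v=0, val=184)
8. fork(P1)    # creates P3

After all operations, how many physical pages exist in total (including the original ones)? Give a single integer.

Op 1: fork(P0) -> P1. 4 ppages; refcounts: pp0:2 pp1:2 pp2:2 pp3:2
Op 2: fork(P0) -> P2. 4 ppages; refcounts: pp0:3 pp1:3 pp2:3 pp3:3
Op 3: read(P2, v2) -> 38. No state change.
Op 4: write(P1, v2, 152). refcount(pp2)=3>1 -> COPY to pp4. 5 ppages; refcounts: pp0:3 pp1:3 pp2:2 pp3:3 pp4:1
Op 5: write(P1, v0, 162). refcount(pp0)=3>1 -> COPY to pp5. 6 ppages; refcounts: pp0:2 pp1:3 pp2:2 pp3:3 pp4:1 pp5:1
Op 6: write(P1, v2, 172). refcount(pp4)=1 -> write in place. 6 ppages; refcounts: pp0:2 pp1:3 pp2:2 pp3:3 pp4:1 pp5:1
Op 7: write(P0, v0, 184). refcount(pp0)=2>1 -> COPY to pp6. 7 ppages; refcounts: pp0:1 pp1:3 pp2:2 pp3:3 pp4:1 pp5:1 pp6:1
Op 8: fork(P1) -> P3. 7 ppages; refcounts: pp0:1 pp1:4 pp2:2 pp3:4 pp4:2 pp5:2 pp6:1

Answer: 7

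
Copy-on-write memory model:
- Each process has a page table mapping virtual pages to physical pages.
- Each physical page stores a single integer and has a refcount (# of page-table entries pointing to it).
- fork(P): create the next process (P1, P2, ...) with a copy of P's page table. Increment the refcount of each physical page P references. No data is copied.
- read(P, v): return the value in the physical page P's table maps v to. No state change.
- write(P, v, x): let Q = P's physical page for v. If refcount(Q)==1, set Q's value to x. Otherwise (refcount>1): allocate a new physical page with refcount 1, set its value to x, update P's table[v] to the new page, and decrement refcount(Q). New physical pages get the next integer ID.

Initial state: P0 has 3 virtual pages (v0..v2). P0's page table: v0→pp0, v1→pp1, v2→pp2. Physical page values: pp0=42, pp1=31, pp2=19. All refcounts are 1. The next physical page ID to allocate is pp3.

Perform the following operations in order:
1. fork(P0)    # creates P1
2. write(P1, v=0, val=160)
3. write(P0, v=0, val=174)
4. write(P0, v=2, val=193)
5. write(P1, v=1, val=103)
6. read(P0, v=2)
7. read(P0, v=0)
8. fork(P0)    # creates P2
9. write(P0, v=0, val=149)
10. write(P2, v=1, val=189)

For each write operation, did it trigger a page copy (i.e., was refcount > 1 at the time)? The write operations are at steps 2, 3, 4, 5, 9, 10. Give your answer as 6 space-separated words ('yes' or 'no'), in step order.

Op 1: fork(P0) -> P1. 3 ppages; refcounts: pp0:2 pp1:2 pp2:2
Op 2: write(P1, v0, 160). refcount(pp0)=2>1 -> COPY to pp3. 4 ppages; refcounts: pp0:1 pp1:2 pp2:2 pp3:1
Op 3: write(P0, v0, 174). refcount(pp0)=1 -> write in place. 4 ppages; refcounts: pp0:1 pp1:2 pp2:2 pp3:1
Op 4: write(P0, v2, 193). refcount(pp2)=2>1 -> COPY to pp4. 5 ppages; refcounts: pp0:1 pp1:2 pp2:1 pp3:1 pp4:1
Op 5: write(P1, v1, 103). refcount(pp1)=2>1 -> COPY to pp5. 6 ppages; refcounts: pp0:1 pp1:1 pp2:1 pp3:1 pp4:1 pp5:1
Op 6: read(P0, v2) -> 193. No state change.
Op 7: read(P0, v0) -> 174. No state change.
Op 8: fork(P0) -> P2. 6 ppages; refcounts: pp0:2 pp1:2 pp2:1 pp3:1 pp4:2 pp5:1
Op 9: write(P0, v0, 149). refcount(pp0)=2>1 -> COPY to pp6. 7 ppages; refcounts: pp0:1 pp1:2 pp2:1 pp3:1 pp4:2 pp5:1 pp6:1
Op 10: write(P2, v1, 189). refcount(pp1)=2>1 -> COPY to pp7. 8 ppages; refcounts: pp0:1 pp1:1 pp2:1 pp3:1 pp4:2 pp5:1 pp6:1 pp7:1

yes no yes yes yes yes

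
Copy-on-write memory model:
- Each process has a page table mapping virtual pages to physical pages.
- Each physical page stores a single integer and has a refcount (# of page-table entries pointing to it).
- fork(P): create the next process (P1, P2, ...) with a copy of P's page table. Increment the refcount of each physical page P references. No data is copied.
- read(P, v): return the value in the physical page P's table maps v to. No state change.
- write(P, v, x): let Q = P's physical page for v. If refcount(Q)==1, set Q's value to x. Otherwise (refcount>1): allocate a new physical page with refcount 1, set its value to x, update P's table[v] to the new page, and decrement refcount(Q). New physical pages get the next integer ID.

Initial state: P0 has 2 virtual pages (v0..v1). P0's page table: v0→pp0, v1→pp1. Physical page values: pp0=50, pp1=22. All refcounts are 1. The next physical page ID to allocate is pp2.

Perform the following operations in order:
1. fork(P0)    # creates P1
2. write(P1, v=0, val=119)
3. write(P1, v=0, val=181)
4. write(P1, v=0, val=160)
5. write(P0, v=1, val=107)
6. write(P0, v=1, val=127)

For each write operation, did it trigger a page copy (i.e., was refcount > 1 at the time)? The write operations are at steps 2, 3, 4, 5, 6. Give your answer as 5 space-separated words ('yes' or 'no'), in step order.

Op 1: fork(P0) -> P1. 2 ppages; refcounts: pp0:2 pp1:2
Op 2: write(P1, v0, 119). refcount(pp0)=2>1 -> COPY to pp2. 3 ppages; refcounts: pp0:1 pp1:2 pp2:1
Op 3: write(P1, v0, 181). refcount(pp2)=1 -> write in place. 3 ppages; refcounts: pp0:1 pp1:2 pp2:1
Op 4: write(P1, v0, 160). refcount(pp2)=1 -> write in place. 3 ppages; refcounts: pp0:1 pp1:2 pp2:1
Op 5: write(P0, v1, 107). refcount(pp1)=2>1 -> COPY to pp3. 4 ppages; refcounts: pp0:1 pp1:1 pp2:1 pp3:1
Op 6: write(P0, v1, 127). refcount(pp3)=1 -> write in place. 4 ppages; refcounts: pp0:1 pp1:1 pp2:1 pp3:1

yes no no yes no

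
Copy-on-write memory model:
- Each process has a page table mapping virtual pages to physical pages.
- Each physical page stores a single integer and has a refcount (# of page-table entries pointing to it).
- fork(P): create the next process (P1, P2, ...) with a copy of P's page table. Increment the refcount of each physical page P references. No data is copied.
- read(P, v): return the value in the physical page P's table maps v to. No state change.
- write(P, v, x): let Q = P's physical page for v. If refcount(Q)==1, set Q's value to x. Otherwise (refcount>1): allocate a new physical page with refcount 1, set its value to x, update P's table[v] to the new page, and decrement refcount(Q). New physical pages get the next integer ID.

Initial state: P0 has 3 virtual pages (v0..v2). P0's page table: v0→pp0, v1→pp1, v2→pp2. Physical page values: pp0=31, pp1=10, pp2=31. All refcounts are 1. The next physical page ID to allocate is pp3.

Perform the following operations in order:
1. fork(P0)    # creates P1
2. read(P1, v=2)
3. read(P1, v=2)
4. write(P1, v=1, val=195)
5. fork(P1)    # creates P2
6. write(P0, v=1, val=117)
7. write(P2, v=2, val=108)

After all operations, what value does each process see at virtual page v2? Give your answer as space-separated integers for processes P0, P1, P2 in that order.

Op 1: fork(P0) -> P1. 3 ppages; refcounts: pp0:2 pp1:2 pp2:2
Op 2: read(P1, v2) -> 31. No state change.
Op 3: read(P1, v2) -> 31. No state change.
Op 4: write(P1, v1, 195). refcount(pp1)=2>1 -> COPY to pp3. 4 ppages; refcounts: pp0:2 pp1:1 pp2:2 pp3:1
Op 5: fork(P1) -> P2. 4 ppages; refcounts: pp0:3 pp1:1 pp2:3 pp3:2
Op 6: write(P0, v1, 117). refcount(pp1)=1 -> write in place. 4 ppages; refcounts: pp0:3 pp1:1 pp2:3 pp3:2
Op 7: write(P2, v2, 108). refcount(pp2)=3>1 -> COPY to pp4. 5 ppages; refcounts: pp0:3 pp1:1 pp2:2 pp3:2 pp4:1
P0: v2 -> pp2 = 31
P1: v2 -> pp2 = 31
P2: v2 -> pp4 = 108

Answer: 31 31 108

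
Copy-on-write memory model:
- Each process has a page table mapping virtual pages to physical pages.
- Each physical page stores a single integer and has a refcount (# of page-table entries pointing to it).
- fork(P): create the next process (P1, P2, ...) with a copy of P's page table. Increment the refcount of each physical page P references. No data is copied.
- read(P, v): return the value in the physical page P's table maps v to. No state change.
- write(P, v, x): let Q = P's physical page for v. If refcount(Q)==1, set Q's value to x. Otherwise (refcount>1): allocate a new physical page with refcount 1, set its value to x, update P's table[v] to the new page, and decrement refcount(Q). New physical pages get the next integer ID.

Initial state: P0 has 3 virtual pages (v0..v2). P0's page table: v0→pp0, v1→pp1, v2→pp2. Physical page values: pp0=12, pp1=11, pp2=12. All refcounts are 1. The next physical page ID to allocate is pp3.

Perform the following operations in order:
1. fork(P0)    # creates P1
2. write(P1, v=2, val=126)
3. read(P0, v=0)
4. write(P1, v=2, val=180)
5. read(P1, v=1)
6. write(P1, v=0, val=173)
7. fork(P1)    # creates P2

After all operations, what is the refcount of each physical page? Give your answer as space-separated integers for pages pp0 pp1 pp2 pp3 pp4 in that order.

Op 1: fork(P0) -> P1. 3 ppages; refcounts: pp0:2 pp1:2 pp2:2
Op 2: write(P1, v2, 126). refcount(pp2)=2>1 -> COPY to pp3. 4 ppages; refcounts: pp0:2 pp1:2 pp2:1 pp3:1
Op 3: read(P0, v0) -> 12. No state change.
Op 4: write(P1, v2, 180). refcount(pp3)=1 -> write in place. 4 ppages; refcounts: pp0:2 pp1:2 pp2:1 pp3:1
Op 5: read(P1, v1) -> 11. No state change.
Op 6: write(P1, v0, 173). refcount(pp0)=2>1 -> COPY to pp4. 5 ppages; refcounts: pp0:1 pp1:2 pp2:1 pp3:1 pp4:1
Op 7: fork(P1) -> P2. 5 ppages; refcounts: pp0:1 pp1:3 pp2:1 pp3:2 pp4:2

Answer: 1 3 1 2 2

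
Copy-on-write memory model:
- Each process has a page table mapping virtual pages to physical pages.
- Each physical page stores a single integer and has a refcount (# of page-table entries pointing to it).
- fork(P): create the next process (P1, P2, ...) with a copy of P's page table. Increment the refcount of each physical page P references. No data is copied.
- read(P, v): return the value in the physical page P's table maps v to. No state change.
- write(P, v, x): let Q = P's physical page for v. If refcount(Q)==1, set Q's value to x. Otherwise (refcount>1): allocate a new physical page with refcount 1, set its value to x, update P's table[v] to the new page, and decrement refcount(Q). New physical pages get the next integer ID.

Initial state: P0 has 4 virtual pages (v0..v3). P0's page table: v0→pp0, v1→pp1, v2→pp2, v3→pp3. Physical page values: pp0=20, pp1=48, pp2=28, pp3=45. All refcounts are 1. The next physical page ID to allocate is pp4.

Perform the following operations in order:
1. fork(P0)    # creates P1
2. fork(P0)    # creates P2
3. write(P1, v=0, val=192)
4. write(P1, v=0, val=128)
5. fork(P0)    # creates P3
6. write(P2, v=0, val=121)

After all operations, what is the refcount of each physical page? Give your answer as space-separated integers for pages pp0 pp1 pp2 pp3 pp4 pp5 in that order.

Answer: 2 4 4 4 1 1

Derivation:
Op 1: fork(P0) -> P1. 4 ppages; refcounts: pp0:2 pp1:2 pp2:2 pp3:2
Op 2: fork(P0) -> P2. 4 ppages; refcounts: pp0:3 pp1:3 pp2:3 pp3:3
Op 3: write(P1, v0, 192). refcount(pp0)=3>1 -> COPY to pp4. 5 ppages; refcounts: pp0:2 pp1:3 pp2:3 pp3:3 pp4:1
Op 4: write(P1, v0, 128). refcount(pp4)=1 -> write in place. 5 ppages; refcounts: pp0:2 pp1:3 pp2:3 pp3:3 pp4:1
Op 5: fork(P0) -> P3. 5 ppages; refcounts: pp0:3 pp1:4 pp2:4 pp3:4 pp4:1
Op 6: write(P2, v0, 121). refcount(pp0)=3>1 -> COPY to pp5. 6 ppages; refcounts: pp0:2 pp1:4 pp2:4 pp3:4 pp4:1 pp5:1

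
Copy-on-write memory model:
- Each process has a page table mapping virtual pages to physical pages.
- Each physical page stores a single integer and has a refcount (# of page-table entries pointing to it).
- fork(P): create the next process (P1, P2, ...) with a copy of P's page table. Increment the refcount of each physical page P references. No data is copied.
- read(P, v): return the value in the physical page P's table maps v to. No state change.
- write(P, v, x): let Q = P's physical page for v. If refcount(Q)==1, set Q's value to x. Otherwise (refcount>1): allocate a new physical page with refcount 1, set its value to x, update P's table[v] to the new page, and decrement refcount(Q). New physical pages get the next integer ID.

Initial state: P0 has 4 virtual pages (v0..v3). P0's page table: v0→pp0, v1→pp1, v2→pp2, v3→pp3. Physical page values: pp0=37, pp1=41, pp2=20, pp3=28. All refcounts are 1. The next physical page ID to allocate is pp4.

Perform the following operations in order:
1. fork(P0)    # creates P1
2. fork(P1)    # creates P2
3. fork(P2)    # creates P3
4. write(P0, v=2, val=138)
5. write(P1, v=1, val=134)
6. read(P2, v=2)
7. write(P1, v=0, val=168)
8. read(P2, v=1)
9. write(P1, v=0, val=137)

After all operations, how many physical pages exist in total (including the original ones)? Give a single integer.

Op 1: fork(P0) -> P1. 4 ppages; refcounts: pp0:2 pp1:2 pp2:2 pp3:2
Op 2: fork(P1) -> P2. 4 ppages; refcounts: pp0:3 pp1:3 pp2:3 pp3:3
Op 3: fork(P2) -> P3. 4 ppages; refcounts: pp0:4 pp1:4 pp2:4 pp3:4
Op 4: write(P0, v2, 138). refcount(pp2)=4>1 -> COPY to pp4. 5 ppages; refcounts: pp0:4 pp1:4 pp2:3 pp3:4 pp4:1
Op 5: write(P1, v1, 134). refcount(pp1)=4>1 -> COPY to pp5. 6 ppages; refcounts: pp0:4 pp1:3 pp2:3 pp3:4 pp4:1 pp5:1
Op 6: read(P2, v2) -> 20. No state change.
Op 7: write(P1, v0, 168). refcount(pp0)=4>1 -> COPY to pp6. 7 ppages; refcounts: pp0:3 pp1:3 pp2:3 pp3:4 pp4:1 pp5:1 pp6:1
Op 8: read(P2, v1) -> 41. No state change.
Op 9: write(P1, v0, 137). refcount(pp6)=1 -> write in place. 7 ppages; refcounts: pp0:3 pp1:3 pp2:3 pp3:4 pp4:1 pp5:1 pp6:1

Answer: 7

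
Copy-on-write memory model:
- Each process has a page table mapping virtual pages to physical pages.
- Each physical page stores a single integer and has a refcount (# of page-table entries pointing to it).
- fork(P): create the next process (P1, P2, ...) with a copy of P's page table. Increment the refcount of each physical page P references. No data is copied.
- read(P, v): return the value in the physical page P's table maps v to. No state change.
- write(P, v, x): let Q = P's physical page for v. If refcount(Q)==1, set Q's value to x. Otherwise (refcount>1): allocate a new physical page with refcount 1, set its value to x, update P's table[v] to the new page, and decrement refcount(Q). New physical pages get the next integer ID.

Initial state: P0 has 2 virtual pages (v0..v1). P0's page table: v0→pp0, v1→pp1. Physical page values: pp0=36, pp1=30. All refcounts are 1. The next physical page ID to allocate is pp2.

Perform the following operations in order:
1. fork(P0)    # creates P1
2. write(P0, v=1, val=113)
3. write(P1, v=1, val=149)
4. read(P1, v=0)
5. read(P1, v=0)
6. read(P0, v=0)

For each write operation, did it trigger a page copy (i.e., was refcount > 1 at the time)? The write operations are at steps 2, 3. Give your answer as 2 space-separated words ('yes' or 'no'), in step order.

Op 1: fork(P0) -> P1. 2 ppages; refcounts: pp0:2 pp1:2
Op 2: write(P0, v1, 113). refcount(pp1)=2>1 -> COPY to pp2. 3 ppages; refcounts: pp0:2 pp1:1 pp2:1
Op 3: write(P1, v1, 149). refcount(pp1)=1 -> write in place. 3 ppages; refcounts: pp0:2 pp1:1 pp2:1
Op 4: read(P1, v0) -> 36. No state change.
Op 5: read(P1, v0) -> 36. No state change.
Op 6: read(P0, v0) -> 36. No state change.

yes no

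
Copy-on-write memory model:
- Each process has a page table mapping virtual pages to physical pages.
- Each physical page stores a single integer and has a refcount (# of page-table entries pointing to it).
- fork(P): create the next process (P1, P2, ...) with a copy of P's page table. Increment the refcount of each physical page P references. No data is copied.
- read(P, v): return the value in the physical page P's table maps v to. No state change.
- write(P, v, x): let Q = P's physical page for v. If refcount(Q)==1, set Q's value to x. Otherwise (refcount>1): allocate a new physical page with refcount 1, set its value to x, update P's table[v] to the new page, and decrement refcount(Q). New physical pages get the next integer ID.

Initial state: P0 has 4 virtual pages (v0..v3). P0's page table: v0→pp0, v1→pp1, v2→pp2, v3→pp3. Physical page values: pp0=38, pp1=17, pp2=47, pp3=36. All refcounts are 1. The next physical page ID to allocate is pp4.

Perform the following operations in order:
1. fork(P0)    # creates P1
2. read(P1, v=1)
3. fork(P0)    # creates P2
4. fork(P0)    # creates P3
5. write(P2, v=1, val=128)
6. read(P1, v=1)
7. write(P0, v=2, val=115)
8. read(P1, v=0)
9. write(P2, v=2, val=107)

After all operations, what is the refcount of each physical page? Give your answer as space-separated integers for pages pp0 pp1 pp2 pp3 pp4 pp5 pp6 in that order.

Op 1: fork(P0) -> P1. 4 ppages; refcounts: pp0:2 pp1:2 pp2:2 pp3:2
Op 2: read(P1, v1) -> 17. No state change.
Op 3: fork(P0) -> P2. 4 ppages; refcounts: pp0:3 pp1:3 pp2:3 pp3:3
Op 4: fork(P0) -> P3. 4 ppages; refcounts: pp0:4 pp1:4 pp2:4 pp3:4
Op 5: write(P2, v1, 128). refcount(pp1)=4>1 -> COPY to pp4. 5 ppages; refcounts: pp0:4 pp1:3 pp2:4 pp3:4 pp4:1
Op 6: read(P1, v1) -> 17. No state change.
Op 7: write(P0, v2, 115). refcount(pp2)=4>1 -> COPY to pp5. 6 ppages; refcounts: pp0:4 pp1:3 pp2:3 pp3:4 pp4:1 pp5:1
Op 8: read(P1, v0) -> 38. No state change.
Op 9: write(P2, v2, 107). refcount(pp2)=3>1 -> COPY to pp6. 7 ppages; refcounts: pp0:4 pp1:3 pp2:2 pp3:4 pp4:1 pp5:1 pp6:1

Answer: 4 3 2 4 1 1 1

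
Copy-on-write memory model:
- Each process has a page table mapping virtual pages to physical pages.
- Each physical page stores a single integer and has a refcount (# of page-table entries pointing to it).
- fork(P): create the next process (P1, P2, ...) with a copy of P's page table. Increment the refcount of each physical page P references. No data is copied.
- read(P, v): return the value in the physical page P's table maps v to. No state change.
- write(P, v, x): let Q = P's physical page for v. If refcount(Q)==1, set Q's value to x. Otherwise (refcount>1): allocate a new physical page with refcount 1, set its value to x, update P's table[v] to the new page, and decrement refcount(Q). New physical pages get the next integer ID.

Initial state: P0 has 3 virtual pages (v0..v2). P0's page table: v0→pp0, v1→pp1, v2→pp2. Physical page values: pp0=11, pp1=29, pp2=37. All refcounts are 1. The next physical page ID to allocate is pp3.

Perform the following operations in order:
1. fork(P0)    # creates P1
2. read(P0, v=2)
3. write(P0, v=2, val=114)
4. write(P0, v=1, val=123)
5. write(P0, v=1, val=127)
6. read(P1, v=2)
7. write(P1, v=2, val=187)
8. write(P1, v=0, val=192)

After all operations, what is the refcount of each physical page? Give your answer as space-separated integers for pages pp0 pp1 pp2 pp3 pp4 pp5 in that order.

Answer: 1 1 1 1 1 1

Derivation:
Op 1: fork(P0) -> P1. 3 ppages; refcounts: pp0:2 pp1:2 pp2:2
Op 2: read(P0, v2) -> 37. No state change.
Op 3: write(P0, v2, 114). refcount(pp2)=2>1 -> COPY to pp3. 4 ppages; refcounts: pp0:2 pp1:2 pp2:1 pp3:1
Op 4: write(P0, v1, 123). refcount(pp1)=2>1 -> COPY to pp4. 5 ppages; refcounts: pp0:2 pp1:1 pp2:1 pp3:1 pp4:1
Op 5: write(P0, v1, 127). refcount(pp4)=1 -> write in place. 5 ppages; refcounts: pp0:2 pp1:1 pp2:1 pp3:1 pp4:1
Op 6: read(P1, v2) -> 37. No state change.
Op 7: write(P1, v2, 187). refcount(pp2)=1 -> write in place. 5 ppages; refcounts: pp0:2 pp1:1 pp2:1 pp3:1 pp4:1
Op 8: write(P1, v0, 192). refcount(pp0)=2>1 -> COPY to pp5. 6 ppages; refcounts: pp0:1 pp1:1 pp2:1 pp3:1 pp4:1 pp5:1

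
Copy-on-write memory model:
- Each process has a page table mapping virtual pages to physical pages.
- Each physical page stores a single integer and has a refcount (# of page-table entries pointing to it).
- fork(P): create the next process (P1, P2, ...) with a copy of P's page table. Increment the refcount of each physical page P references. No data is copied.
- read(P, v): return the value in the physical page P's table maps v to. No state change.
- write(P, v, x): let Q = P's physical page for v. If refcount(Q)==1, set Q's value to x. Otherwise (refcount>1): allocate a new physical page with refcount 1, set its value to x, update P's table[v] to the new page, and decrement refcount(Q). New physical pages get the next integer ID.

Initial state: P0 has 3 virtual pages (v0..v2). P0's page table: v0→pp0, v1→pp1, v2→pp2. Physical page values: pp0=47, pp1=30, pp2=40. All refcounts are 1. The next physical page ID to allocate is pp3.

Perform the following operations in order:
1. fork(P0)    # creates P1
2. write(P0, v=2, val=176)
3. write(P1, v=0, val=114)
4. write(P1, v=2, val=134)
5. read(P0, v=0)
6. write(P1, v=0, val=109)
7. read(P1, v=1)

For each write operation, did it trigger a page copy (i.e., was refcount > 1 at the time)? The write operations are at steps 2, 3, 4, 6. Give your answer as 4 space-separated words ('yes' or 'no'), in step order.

Op 1: fork(P0) -> P1. 3 ppages; refcounts: pp0:2 pp1:2 pp2:2
Op 2: write(P0, v2, 176). refcount(pp2)=2>1 -> COPY to pp3. 4 ppages; refcounts: pp0:2 pp1:2 pp2:1 pp3:1
Op 3: write(P1, v0, 114). refcount(pp0)=2>1 -> COPY to pp4. 5 ppages; refcounts: pp0:1 pp1:2 pp2:1 pp3:1 pp4:1
Op 4: write(P1, v2, 134). refcount(pp2)=1 -> write in place. 5 ppages; refcounts: pp0:1 pp1:2 pp2:1 pp3:1 pp4:1
Op 5: read(P0, v0) -> 47. No state change.
Op 6: write(P1, v0, 109). refcount(pp4)=1 -> write in place. 5 ppages; refcounts: pp0:1 pp1:2 pp2:1 pp3:1 pp4:1
Op 7: read(P1, v1) -> 30. No state change.

yes yes no no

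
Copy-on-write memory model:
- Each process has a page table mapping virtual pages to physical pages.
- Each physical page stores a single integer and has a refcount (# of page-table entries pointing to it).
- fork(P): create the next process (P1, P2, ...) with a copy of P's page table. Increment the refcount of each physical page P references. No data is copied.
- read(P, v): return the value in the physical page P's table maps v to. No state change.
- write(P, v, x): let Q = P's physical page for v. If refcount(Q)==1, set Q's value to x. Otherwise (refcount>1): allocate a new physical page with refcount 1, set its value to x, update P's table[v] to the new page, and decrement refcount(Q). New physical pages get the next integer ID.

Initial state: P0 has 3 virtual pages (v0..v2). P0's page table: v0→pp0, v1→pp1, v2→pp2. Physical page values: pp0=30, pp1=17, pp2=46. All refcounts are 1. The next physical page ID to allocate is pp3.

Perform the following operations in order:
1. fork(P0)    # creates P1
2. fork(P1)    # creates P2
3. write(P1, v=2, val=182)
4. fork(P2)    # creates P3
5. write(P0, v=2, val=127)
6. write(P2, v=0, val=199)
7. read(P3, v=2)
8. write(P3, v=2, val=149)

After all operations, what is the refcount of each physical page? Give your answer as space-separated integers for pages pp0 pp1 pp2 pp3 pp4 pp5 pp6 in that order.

Op 1: fork(P0) -> P1. 3 ppages; refcounts: pp0:2 pp1:2 pp2:2
Op 2: fork(P1) -> P2. 3 ppages; refcounts: pp0:3 pp1:3 pp2:3
Op 3: write(P1, v2, 182). refcount(pp2)=3>1 -> COPY to pp3. 4 ppages; refcounts: pp0:3 pp1:3 pp2:2 pp3:1
Op 4: fork(P2) -> P3. 4 ppages; refcounts: pp0:4 pp1:4 pp2:3 pp3:1
Op 5: write(P0, v2, 127). refcount(pp2)=3>1 -> COPY to pp4. 5 ppages; refcounts: pp0:4 pp1:4 pp2:2 pp3:1 pp4:1
Op 6: write(P2, v0, 199). refcount(pp0)=4>1 -> COPY to pp5. 6 ppages; refcounts: pp0:3 pp1:4 pp2:2 pp3:1 pp4:1 pp5:1
Op 7: read(P3, v2) -> 46. No state change.
Op 8: write(P3, v2, 149). refcount(pp2)=2>1 -> COPY to pp6. 7 ppages; refcounts: pp0:3 pp1:4 pp2:1 pp3:1 pp4:1 pp5:1 pp6:1

Answer: 3 4 1 1 1 1 1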